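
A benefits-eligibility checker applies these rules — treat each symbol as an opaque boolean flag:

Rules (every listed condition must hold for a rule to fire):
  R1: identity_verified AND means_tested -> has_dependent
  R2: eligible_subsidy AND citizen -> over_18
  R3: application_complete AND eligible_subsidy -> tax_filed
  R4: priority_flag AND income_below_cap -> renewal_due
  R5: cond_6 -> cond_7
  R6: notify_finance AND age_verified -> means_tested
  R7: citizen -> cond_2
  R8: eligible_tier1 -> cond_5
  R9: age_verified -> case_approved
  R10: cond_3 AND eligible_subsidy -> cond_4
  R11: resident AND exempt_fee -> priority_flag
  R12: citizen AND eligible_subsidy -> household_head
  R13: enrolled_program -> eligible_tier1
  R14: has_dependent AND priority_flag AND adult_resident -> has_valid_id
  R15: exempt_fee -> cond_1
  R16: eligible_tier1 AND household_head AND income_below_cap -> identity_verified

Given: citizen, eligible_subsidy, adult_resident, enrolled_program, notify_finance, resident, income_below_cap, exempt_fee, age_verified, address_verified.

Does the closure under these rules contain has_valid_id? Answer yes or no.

yes

Round 1: R2 [eligible_subsidy AND citizen -> over_18]; R6 [notify_finance AND age_verified -> means_tested]; R7 [citizen -> cond_2]; R9 [age_verified -> case_approved]; R11 [resident AND exempt_fee -> priority_flag]; R12 [citizen AND eligible_subsidy -> household_head]; R13 [enrolled_program -> eligible_tier1]; R15 [exempt_fee -> cond_1]. New: over_18, means_tested, cond_2, case_approved, priority_flag, household_head, eligible_tier1, cond_1.
Round 2: R4 [priority_flag AND income_below_cap -> renewal_due]; R8 [eligible_tier1 -> cond_5]; R16 [eligible_tier1 AND household_head AND income_below_cap -> identity_verified]. New: renewal_due, cond_5, identity_verified.
Round 3: R1 [identity_verified AND means_tested -> has_dependent]. New: has_dependent.
Round 4: R14 [has_dependent AND priority_flag AND adult_resident -> has_valid_id]. New: has_valid_id.
has_valid_id appears in round 4, so it is derivable.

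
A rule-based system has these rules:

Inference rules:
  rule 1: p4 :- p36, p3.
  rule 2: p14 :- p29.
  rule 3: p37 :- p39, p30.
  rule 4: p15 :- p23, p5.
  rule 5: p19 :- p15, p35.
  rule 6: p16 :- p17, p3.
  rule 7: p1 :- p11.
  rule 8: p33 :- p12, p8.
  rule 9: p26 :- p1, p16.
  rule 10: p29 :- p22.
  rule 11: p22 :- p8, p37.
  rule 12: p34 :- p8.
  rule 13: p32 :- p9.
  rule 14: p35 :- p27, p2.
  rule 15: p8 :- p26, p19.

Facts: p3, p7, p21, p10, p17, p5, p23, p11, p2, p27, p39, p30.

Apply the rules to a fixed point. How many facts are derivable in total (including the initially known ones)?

24

Round 1 fires rule 3, rule 4, rule 6, rule 7, rule 14, giving p37, p15, p16, p1, p35.
Round 2 fires rule 5, rule 9, giving p19, p26.
Round 3 fires rule 15, giving p8.
Round 4 fires rule 11, rule 12, giving p22, p34.
Round 5 fires rule 10, giving p29.
Round 6 fires rule 2, giving p14.
Closure: {p1, p10, p11, p14, p15, p16, p17, p19, p2, p21, p22, p23, p26, p27, p29, p3, p30, p34, p35, p37, p39, p5, p7, p8} — 24 facts.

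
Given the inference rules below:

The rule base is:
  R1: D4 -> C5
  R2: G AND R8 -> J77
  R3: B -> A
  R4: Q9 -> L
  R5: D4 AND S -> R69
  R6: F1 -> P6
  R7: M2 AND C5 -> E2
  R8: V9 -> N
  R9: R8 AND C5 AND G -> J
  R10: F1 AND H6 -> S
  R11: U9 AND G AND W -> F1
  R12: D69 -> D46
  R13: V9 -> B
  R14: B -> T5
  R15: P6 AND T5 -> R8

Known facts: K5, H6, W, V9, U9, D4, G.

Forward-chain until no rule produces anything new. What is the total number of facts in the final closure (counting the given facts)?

19

Round 1: R1 [D4 -> C5]; R8 [V9 -> N]; R11 [U9 AND G AND W -> F1]; R13 [V9 -> B]. Adds C5, N, F1, B.
Round 2: R3 [B -> A]; R6 [F1 -> P6]; R10 [F1 AND H6 -> S]; R14 [B -> T5]. Adds A, P6, S, T5.
Round 3: R5 [D4 AND S -> R69]; R15 [P6 AND T5 -> R8]. Adds R69, R8.
Round 4: R2 [G AND R8 -> J77]; R9 [R8 AND C5 AND G -> J]. Adds J77, J.
Closure: {A, B, C5, D4, F1, G, H6, J, J77, K5, N, P6, R69, R8, S, T5, U9, V9, W} — 19 facts.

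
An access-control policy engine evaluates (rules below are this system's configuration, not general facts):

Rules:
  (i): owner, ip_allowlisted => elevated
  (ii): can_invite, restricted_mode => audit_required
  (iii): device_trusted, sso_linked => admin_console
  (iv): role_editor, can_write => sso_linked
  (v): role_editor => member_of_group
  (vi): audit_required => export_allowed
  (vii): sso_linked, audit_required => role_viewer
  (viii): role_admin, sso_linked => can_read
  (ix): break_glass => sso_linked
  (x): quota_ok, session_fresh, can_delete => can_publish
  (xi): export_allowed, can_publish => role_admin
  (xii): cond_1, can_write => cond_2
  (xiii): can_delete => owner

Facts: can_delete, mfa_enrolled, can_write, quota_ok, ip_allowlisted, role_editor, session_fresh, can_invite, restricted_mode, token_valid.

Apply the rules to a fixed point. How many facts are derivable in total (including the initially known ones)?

[1] (ii) [can_invite, restricted_mode => audit_required]; (iv) [role_editor, can_write => sso_linked]; (v) [role_editor => member_of_group]; (x) [quota_ok, session_fresh, can_delete => can_publish]; (xiii) [can_delete => owner]. ⇒ new: audit_required, sso_linked, member_of_group, can_publish, owner.
[2] (i) [owner, ip_allowlisted => elevated]; (vi) [audit_required => export_allowed]; (vii) [sso_linked, audit_required => role_viewer]. ⇒ new: elevated, export_allowed, role_viewer.
[3] (xi) [export_allowed, can_publish => role_admin]. ⇒ new: role_admin.
[4] (viii) [role_admin, sso_linked => can_read]. ⇒ new: can_read.
Closure: {audit_required, can_delete, can_invite, can_publish, can_read, can_write, elevated, export_allowed, ip_allowlisted, member_of_group, mfa_enrolled, owner, quota_ok, restricted_mode, role_admin, role_editor, role_viewer, session_fresh, sso_linked, token_valid} — 20 facts.

20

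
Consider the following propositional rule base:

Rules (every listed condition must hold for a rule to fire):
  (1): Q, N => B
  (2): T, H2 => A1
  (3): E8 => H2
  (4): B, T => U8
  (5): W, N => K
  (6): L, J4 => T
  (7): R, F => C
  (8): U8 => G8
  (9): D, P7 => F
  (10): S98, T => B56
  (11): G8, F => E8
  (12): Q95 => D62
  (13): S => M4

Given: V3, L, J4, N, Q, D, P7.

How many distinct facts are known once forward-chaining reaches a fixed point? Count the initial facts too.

Round 1 — (1), (6), (9), derive B, T, F.
Round 2 — (4), derive U8.
Round 3 — (8), derive G8.
Round 4 — (11), derive E8.
Round 5 — (3), derive H2.
Round 6 — (2), derive A1.
Closure: {A1, B, D, E8, F, G8, H2, J4, L, N, P7, Q, T, U8, V3} — 15 facts.

15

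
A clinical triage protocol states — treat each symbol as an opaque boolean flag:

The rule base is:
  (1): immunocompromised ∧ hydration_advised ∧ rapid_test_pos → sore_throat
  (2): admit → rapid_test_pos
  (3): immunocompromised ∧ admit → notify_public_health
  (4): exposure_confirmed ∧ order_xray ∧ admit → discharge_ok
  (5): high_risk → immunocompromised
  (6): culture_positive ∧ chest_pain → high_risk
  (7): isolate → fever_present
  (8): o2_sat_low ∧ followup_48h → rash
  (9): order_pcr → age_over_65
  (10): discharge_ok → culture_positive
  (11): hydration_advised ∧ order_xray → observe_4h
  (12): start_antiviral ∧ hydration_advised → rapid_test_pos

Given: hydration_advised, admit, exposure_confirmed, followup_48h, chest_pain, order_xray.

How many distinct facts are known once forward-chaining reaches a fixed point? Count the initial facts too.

Round 1 — (2), (4), (11), derive rapid_test_pos, discharge_ok, observe_4h.
Round 2 — (10), derive culture_positive.
Round 3 — (6), derive high_risk.
Round 4 — (5), derive immunocompromised.
Round 5 — (1), (3), derive sore_throat, notify_public_health.
Closure: {admit, chest_pain, culture_positive, discharge_ok, exposure_confirmed, followup_48h, high_risk, hydration_advised, immunocompromised, notify_public_health, observe_4h, order_xray, rapid_test_pos, sore_throat} — 14 facts.

14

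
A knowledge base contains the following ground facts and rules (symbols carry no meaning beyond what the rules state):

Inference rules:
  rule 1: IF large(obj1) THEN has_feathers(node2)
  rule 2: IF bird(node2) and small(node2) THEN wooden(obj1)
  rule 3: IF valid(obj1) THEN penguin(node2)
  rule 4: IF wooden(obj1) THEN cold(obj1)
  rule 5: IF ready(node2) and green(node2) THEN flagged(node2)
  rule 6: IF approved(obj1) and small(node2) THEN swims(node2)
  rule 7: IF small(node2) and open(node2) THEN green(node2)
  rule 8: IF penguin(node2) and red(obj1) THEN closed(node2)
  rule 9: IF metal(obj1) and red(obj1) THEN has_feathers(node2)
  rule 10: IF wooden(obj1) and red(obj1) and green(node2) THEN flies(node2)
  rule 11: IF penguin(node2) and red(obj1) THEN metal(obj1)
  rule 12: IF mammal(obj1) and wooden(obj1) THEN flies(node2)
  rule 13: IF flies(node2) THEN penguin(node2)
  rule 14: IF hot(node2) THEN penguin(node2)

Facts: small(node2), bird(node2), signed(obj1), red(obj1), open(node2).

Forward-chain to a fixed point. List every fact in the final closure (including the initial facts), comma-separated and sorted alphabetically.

bird(node2), closed(node2), cold(obj1), flies(node2), green(node2), has_feathers(node2), metal(obj1), open(node2), penguin(node2), red(obj1), signed(obj1), small(node2), wooden(obj1)

Round 1 — rule 2, rule 7, derive wooden(obj1), green(node2).
Round 2 — rule 4, rule 10, derive cold(obj1), flies(node2).
Round 3 — rule 13, derive penguin(node2).
Round 4 — rule 8, rule 11, derive closed(node2), metal(obj1).
Round 5 — rule 9, derive has_feathers(node2).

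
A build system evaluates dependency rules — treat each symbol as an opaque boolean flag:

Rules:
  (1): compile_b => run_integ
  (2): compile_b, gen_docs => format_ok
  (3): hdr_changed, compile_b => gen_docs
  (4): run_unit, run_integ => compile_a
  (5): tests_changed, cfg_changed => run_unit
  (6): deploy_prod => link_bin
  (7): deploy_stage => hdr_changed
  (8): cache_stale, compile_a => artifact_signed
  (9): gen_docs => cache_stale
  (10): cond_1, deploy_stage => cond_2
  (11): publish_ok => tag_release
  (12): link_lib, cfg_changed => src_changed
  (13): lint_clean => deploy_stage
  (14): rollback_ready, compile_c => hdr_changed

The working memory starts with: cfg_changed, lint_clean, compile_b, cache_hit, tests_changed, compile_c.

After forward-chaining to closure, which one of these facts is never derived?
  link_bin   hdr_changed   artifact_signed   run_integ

link_bin

Round 1 — (1), (5), (13), derive run_integ, run_unit, deploy_stage.
Round 2 — (4), (7), derive compile_a, hdr_changed.
Round 3 — (3), derive gen_docs.
Round 4 — (2), (9), derive format_ok, cache_stale.
Round 5 — (8), derive artifact_signed.
Derived: artifact_signed (round 5), hdr_changed (round 2), run_integ (round 1). link_bin never appears in any round.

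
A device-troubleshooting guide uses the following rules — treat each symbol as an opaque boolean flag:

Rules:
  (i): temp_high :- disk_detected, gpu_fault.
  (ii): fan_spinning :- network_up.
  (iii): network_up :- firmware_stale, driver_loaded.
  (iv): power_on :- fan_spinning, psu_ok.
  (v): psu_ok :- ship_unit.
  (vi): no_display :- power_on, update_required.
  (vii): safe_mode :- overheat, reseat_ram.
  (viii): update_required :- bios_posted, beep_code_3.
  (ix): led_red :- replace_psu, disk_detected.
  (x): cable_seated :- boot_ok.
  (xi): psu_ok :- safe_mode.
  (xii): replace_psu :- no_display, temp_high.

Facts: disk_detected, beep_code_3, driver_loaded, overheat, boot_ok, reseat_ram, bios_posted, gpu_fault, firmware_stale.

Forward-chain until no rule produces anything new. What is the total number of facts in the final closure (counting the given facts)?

Round 1 — (i), (iii), (vii), (viii), (x), derive temp_high, network_up, safe_mode, update_required, cable_seated.
Round 2 — (ii), (xi), derive fan_spinning, psu_ok.
Round 3 — (iv), derive power_on.
Round 4 — (vi), derive no_display.
Round 5 — (xii), derive replace_psu.
Round 6 — (ix), derive led_red.
Closure: {beep_code_3, bios_posted, boot_ok, cable_seated, disk_detected, driver_loaded, fan_spinning, firmware_stale, gpu_fault, led_red, network_up, no_display, overheat, power_on, psu_ok, replace_psu, reseat_ram, safe_mode, temp_high, update_required} — 20 facts.

20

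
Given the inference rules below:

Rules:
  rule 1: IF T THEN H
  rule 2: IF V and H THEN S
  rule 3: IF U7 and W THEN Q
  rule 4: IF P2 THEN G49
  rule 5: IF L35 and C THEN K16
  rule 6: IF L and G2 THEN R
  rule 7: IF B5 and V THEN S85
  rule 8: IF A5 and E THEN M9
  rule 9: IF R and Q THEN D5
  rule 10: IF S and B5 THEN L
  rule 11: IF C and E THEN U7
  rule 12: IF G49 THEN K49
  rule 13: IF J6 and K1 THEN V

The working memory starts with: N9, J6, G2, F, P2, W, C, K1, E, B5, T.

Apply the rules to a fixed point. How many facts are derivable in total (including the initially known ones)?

Round 1 fires rule 1, rule 4, rule 11, rule 13, giving H, G49, U7, V.
Round 2 fires rule 2, rule 3, rule 7, rule 12, giving S, Q, S85, K49.
Round 3 fires rule 10, giving L.
Round 4 fires rule 6, giving R.
Round 5 fires rule 9, giving D5.
Closure: {B5, C, D5, E, F, G2, G49, H, J6, K1, K49, L, N9, P2, Q, R, S, S85, T, U7, V, W} — 22 facts.

22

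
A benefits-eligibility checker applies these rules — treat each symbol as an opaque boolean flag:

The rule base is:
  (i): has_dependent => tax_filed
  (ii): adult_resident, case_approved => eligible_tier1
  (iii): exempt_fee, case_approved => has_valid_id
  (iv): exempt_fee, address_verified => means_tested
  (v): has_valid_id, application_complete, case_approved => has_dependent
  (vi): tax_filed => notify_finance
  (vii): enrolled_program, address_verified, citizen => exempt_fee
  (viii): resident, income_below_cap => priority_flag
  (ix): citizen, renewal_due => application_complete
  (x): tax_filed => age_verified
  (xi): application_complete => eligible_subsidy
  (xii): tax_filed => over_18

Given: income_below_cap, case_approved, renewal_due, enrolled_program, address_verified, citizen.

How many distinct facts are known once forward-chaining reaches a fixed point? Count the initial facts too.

Round 1 — (vii), (ix), derive exempt_fee, application_complete.
Round 2 — (iii), (iv), (xi), derive has_valid_id, means_tested, eligible_subsidy.
Round 3 — (v), derive has_dependent.
Round 4 — (i), derive tax_filed.
Round 5 — (vi), (x), (xii), derive notify_finance, age_verified, over_18.
Closure: {address_verified, age_verified, application_complete, case_approved, citizen, eligible_subsidy, enrolled_program, exempt_fee, has_dependent, has_valid_id, income_below_cap, means_tested, notify_finance, over_18, renewal_due, tax_filed} — 16 facts.

16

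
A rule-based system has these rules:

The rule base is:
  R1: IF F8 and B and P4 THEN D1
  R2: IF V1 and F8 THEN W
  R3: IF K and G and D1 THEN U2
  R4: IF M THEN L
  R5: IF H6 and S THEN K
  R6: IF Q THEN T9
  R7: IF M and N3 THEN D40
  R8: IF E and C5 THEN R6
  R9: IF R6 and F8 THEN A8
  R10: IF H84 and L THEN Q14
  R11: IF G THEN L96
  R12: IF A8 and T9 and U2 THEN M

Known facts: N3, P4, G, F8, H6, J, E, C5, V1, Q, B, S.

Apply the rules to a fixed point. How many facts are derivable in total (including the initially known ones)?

23

Round 1 fires R1, R2, R5, R6, R8, R11, giving D1, W, K, T9, R6, L96.
Round 2 fires R3, R9, giving U2, A8.
Round 3 fires R12, giving M.
Round 4 fires R4, R7, giving L, D40.
Closure: {A8, B, C5, D1, D40, E, F8, G, H6, J, K, L, L96, M, N3, P4, Q, R6, S, T9, U2, V1, W} — 23 facts.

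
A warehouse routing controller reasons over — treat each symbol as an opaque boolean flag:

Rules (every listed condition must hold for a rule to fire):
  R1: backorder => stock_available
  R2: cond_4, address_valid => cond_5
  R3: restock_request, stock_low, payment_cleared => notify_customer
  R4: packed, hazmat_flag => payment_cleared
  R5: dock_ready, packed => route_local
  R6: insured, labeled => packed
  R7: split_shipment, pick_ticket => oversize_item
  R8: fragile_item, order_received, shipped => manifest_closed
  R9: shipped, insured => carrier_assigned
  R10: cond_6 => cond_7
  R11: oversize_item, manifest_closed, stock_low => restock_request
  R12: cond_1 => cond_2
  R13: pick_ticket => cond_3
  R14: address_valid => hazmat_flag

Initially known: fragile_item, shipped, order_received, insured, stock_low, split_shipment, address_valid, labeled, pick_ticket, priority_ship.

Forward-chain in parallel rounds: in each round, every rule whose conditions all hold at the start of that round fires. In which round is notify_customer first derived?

3

Round 1 fires R6, R7, R8, R9, R13, R14, giving packed, oversize_item, manifest_closed, carrier_assigned, cond_3, hazmat_flag.
Round 2 fires R4, R11, giving payment_cleared, restock_request.
Round 3 fires R3, giving notify_customer.
notify_customer first appears in round 3.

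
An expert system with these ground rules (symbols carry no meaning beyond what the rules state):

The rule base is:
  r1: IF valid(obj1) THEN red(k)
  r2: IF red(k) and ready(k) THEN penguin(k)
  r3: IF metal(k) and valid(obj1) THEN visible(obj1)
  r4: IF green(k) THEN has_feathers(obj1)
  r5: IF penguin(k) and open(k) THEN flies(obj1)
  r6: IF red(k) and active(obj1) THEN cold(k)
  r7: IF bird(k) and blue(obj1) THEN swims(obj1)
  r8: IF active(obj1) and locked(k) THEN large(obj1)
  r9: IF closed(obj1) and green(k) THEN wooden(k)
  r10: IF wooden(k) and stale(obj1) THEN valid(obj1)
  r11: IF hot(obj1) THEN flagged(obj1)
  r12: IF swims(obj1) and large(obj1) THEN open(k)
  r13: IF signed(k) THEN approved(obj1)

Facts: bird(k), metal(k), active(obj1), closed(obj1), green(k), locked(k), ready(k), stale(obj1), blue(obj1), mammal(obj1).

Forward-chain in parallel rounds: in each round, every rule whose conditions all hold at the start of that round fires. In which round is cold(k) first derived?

4

Round 1 fires r4, r7, r8, r9, giving has_feathers(obj1), swims(obj1), large(obj1), wooden(k).
Round 2 fires r10, r12, giving valid(obj1), open(k).
Round 3 fires r1, r3, giving red(k), visible(obj1).
Round 4 fires r2, r6, giving penguin(k), cold(k).
cold(k) first appears in round 4.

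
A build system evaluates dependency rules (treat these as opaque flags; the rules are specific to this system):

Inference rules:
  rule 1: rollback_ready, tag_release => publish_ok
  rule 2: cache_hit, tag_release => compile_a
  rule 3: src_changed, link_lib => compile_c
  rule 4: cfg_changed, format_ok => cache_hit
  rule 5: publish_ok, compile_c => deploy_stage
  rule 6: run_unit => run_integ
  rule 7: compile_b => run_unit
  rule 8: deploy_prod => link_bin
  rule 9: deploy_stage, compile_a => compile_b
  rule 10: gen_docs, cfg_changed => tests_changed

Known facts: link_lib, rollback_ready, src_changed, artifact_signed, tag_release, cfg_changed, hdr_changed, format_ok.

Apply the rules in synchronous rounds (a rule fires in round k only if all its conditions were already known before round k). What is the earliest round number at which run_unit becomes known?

4

Round 1 fires rule 1, rule 3, rule 4, giving publish_ok, compile_c, cache_hit.
Round 2 fires rule 2, rule 5, giving compile_a, deploy_stage.
Round 3 fires rule 9, giving compile_b.
Round 4 fires rule 7, giving run_unit.
run_unit first appears in round 4.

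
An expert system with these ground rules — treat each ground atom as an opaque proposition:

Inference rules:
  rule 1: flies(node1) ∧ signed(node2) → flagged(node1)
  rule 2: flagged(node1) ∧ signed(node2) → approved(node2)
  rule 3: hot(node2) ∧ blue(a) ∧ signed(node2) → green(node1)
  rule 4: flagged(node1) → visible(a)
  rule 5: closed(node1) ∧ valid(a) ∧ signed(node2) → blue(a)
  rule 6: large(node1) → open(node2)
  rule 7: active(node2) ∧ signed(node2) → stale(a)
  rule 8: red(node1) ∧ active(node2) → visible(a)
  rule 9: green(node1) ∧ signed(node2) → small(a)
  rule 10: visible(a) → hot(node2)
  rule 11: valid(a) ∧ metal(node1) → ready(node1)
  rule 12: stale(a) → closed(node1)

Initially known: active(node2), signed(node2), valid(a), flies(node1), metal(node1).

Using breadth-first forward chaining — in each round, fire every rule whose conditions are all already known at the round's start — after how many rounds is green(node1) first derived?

4

Round 1 — rule 1, rule 7, rule 11, derive flagged(node1), stale(a), ready(node1).
Round 2 — rule 2, rule 4, rule 12, derive approved(node2), visible(a), closed(node1).
Round 3 — rule 5, rule 10, derive blue(a), hot(node2).
Round 4 — rule 3, derive green(node1).
green(node1) first appears in round 4.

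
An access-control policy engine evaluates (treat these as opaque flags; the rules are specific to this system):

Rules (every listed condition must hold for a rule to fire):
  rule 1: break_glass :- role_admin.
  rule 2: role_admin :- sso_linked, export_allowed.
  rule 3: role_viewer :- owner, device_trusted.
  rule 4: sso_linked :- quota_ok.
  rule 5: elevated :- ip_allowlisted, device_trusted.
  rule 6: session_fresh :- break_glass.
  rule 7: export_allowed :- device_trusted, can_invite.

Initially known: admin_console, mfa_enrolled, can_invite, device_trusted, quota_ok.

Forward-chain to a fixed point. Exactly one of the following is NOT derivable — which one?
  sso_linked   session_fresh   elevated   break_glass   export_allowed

[1] rule 4 [sso_linked :- quota_ok.]; rule 7 [export_allowed :- device_trusted, can_invite.]. ⇒ new: sso_linked, export_allowed.
[2] rule 2 [role_admin :- sso_linked, export_allowed.]. ⇒ new: role_admin.
[3] rule 1 [break_glass :- role_admin.]. ⇒ new: break_glass.
[4] rule 6 [session_fresh :- break_glass.]. ⇒ new: session_fresh.
Derived: session_fresh (round 4), break_glass (round 3), export_allowed (round 1), sso_linked (round 1). elevated never appears in any round.

elevated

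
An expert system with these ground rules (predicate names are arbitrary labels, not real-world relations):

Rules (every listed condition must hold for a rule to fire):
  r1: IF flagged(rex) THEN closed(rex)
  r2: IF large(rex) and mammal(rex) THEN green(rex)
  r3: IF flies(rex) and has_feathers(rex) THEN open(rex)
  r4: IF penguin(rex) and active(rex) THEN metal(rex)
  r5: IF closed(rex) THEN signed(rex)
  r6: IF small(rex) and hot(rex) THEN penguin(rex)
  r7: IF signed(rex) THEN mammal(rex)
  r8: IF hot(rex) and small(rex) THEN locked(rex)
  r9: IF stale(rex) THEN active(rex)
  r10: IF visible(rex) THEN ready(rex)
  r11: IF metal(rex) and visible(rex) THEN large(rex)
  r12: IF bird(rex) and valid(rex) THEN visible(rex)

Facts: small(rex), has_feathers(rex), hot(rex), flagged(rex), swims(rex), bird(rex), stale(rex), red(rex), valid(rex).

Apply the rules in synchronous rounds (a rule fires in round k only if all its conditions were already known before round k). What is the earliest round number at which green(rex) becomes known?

4

Round 1 fires r1, r6, r8, r9, r12, giving closed(rex), penguin(rex), locked(rex), active(rex), visible(rex).
Round 2 fires r4, r5, r10, giving metal(rex), signed(rex), ready(rex).
Round 3 fires r7, r11, giving mammal(rex), large(rex).
Round 4 fires r2, giving green(rex).
green(rex) first appears in round 4.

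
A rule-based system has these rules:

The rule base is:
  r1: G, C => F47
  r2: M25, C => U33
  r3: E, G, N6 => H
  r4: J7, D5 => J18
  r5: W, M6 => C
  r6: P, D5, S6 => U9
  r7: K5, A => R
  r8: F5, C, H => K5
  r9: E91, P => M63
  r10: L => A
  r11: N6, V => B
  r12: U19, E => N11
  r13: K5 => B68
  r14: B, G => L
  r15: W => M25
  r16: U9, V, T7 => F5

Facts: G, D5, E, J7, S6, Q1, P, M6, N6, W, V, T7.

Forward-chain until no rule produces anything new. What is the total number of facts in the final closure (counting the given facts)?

Round 1: r3 [E, G, N6 => H]; r4 [J7, D5 => J18]; r5 [W, M6 => C]; r6 [P, D5, S6 => U9]; r11 [N6, V => B]; r15 [W => M25]. Adds H, J18, C, U9, B, M25.
Round 2: r1 [G, C => F47]; r2 [M25, C => U33]; r14 [B, G => L]; r16 [U9, V, T7 => F5]. Adds F47, U33, L, F5.
Round 3: r8 [F5, C, H => K5]; r10 [L => A]. Adds K5, A.
Round 4: r7 [K5, A => R]; r13 [K5 => B68]. Adds R, B68.
Closure: {A, B, B68, C, D5, E, F47, F5, G, H, J18, J7, K5, L, M25, M6, N6, P, Q1, R, S6, T7, U33, U9, V, W} — 26 facts.

26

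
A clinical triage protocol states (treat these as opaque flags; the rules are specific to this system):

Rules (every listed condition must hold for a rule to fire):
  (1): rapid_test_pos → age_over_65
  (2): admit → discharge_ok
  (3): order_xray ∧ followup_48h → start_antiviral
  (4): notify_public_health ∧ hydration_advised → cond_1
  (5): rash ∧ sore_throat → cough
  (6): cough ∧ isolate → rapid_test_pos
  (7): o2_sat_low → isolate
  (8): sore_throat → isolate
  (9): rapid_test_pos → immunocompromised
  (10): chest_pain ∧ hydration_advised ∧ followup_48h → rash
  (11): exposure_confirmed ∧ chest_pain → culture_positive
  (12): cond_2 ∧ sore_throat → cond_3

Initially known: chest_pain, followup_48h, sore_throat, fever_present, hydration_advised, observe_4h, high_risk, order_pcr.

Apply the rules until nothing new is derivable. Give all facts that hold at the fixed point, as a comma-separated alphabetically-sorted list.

[1] (8) [sore_throat → isolate]; (10) [chest_pain ∧ hydration_advised ∧ followup_48h → rash]. ⇒ new: isolate, rash.
[2] (5) [rash ∧ sore_throat → cough]. ⇒ new: cough.
[3] (6) [cough ∧ isolate → rapid_test_pos]. ⇒ new: rapid_test_pos.
[4] (1) [rapid_test_pos → age_over_65]; (9) [rapid_test_pos → immunocompromised]. ⇒ new: age_over_65, immunocompromised.

age_over_65, chest_pain, cough, fever_present, followup_48h, high_risk, hydration_advised, immunocompromised, isolate, observe_4h, order_pcr, rapid_test_pos, rash, sore_throat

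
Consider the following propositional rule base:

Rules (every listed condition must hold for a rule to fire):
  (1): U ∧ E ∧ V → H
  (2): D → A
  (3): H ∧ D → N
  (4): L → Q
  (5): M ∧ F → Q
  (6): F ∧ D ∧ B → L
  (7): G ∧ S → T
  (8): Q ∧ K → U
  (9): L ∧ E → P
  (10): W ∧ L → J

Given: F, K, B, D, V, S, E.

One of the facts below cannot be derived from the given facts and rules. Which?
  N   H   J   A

Round 1: (2) [D → A]; (6) [F ∧ D ∧ B → L]. New: A, L.
Round 2: (4) [L → Q]; (9) [L ∧ E → P]. New: Q, P.
Round 3: (8) [Q ∧ K → U]. New: U.
Round 4: (1) [U ∧ E ∧ V → H]. New: H.
Round 5: (3) [H ∧ D → N]. New: N.
Derived: N (round 5), A (round 1), H (round 4). J never appears in any round.

J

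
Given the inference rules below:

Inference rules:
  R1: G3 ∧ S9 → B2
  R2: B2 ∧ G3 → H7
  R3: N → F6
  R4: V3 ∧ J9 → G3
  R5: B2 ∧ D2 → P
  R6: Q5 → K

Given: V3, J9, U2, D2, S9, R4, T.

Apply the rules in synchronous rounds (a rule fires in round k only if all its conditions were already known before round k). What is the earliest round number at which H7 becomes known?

Round 1 — R4, derive G3.
Round 2 — R1, derive B2.
Round 3 — R2, R5, derive H7, P.
H7 first appears in round 3.

3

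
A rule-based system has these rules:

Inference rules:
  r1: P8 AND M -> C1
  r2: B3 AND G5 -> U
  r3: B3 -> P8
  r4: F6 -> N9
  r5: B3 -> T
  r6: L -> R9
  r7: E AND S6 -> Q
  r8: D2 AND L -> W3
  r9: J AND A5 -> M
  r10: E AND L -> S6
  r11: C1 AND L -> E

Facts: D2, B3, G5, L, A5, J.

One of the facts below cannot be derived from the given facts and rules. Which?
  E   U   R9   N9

Round 1: r2 [B3 AND G5 -> U]; r3 [B3 -> P8]; r5 [B3 -> T]; r6 [L -> R9]; r8 [D2 AND L -> W3]; r9 [J AND A5 -> M]. New: U, P8, T, R9, W3, M.
Round 2: r1 [P8 AND M -> C1]. New: C1.
Round 3: r11 [C1 AND L -> E]. New: E.
Round 4: r10 [E AND L -> S6]. New: S6.
Round 5: r7 [E AND S6 -> Q]. New: Q.
Derived: E (round 3), U (round 1), R9 (round 1). N9 never appears in any round.

N9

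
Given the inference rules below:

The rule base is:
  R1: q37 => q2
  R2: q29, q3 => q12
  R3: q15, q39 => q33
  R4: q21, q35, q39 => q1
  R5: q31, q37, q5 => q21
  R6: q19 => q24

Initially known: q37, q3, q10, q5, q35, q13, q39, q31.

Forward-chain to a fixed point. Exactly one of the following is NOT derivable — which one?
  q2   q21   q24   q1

q24

Round 1: R1 [q37 => q2]; R5 [q31, q37, q5 => q21]. Adds q2, q21.
Round 2: R4 [q21, q35, q39 => q1]. Adds q1.
Derived: q21 (round 1), q1 (round 2), q2 (round 1). q24 never appears in any round.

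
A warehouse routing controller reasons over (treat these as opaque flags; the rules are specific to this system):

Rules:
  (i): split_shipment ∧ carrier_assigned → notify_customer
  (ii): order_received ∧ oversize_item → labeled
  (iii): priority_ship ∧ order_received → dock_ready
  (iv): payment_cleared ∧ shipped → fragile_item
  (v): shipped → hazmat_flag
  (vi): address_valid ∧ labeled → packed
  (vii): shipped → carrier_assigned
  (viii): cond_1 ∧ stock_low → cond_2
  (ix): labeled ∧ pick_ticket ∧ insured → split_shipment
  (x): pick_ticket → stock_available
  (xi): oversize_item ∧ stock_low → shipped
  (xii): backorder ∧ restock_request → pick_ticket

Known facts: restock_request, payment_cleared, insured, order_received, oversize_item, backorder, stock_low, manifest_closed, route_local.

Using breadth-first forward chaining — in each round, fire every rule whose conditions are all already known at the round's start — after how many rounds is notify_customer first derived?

Round 1 — (ii), (xi), (xii), derive labeled, shipped, pick_ticket.
Round 2 — (iv), (v), (vii), (ix), (x), derive fragile_item, hazmat_flag, carrier_assigned, split_shipment, stock_available.
Round 3 — (i), derive notify_customer.
notify_customer first appears in round 3.

3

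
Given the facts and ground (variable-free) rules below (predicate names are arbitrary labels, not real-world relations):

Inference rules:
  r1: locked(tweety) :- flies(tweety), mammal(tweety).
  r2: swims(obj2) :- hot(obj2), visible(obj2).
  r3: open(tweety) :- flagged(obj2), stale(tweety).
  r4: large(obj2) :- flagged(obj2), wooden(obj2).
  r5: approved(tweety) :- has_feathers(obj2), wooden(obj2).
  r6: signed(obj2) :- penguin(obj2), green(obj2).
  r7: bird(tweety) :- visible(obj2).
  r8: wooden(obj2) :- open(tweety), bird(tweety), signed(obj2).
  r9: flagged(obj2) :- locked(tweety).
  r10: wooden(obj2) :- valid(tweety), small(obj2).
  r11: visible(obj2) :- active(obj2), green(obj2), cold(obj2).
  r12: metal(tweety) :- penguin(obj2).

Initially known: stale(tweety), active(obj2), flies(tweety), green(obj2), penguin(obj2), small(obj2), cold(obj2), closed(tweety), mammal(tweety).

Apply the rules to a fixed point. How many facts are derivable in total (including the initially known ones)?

18

[1] r1 [locked(tweety) :- flies(tweety), mammal(tweety).]; r6 [signed(obj2) :- penguin(obj2), green(obj2).]; r11 [visible(obj2) :- active(obj2), green(obj2), cold(obj2).]; r12 [metal(tweety) :- penguin(obj2).]. ⇒ new: locked(tweety), signed(obj2), visible(obj2), metal(tweety).
[2] r7 [bird(tweety) :- visible(obj2).]; r9 [flagged(obj2) :- locked(tweety).]. ⇒ new: bird(tweety), flagged(obj2).
[3] r3 [open(tweety) :- flagged(obj2), stale(tweety).]. ⇒ new: open(tweety).
[4] r8 [wooden(obj2) :- open(tweety), bird(tweety), signed(obj2).]. ⇒ new: wooden(obj2).
[5] r4 [large(obj2) :- flagged(obj2), wooden(obj2).]. ⇒ new: large(obj2).
Closure: {active(obj2), bird(tweety), closed(tweety), cold(obj2), flagged(obj2), flies(tweety), green(obj2), large(obj2), locked(tweety), mammal(tweety), metal(tweety), open(tweety), penguin(obj2), signed(obj2), small(obj2), stale(tweety), visible(obj2), wooden(obj2)} — 18 facts.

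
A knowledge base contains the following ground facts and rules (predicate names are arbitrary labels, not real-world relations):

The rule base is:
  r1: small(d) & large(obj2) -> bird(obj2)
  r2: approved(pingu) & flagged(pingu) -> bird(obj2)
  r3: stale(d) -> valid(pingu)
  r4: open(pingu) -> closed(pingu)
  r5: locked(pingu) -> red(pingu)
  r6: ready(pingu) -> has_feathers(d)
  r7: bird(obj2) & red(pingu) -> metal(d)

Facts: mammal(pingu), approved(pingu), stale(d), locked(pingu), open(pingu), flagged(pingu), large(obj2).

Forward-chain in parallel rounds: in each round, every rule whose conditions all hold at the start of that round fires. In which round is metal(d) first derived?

2

[1] r2 [approved(pingu) & flagged(pingu) -> bird(obj2)]; r3 [stale(d) -> valid(pingu)]; r4 [open(pingu) -> closed(pingu)]; r5 [locked(pingu) -> red(pingu)]. ⇒ new: bird(obj2), valid(pingu), closed(pingu), red(pingu).
[2] r7 [bird(obj2) & red(pingu) -> metal(d)]. ⇒ new: metal(d).
metal(d) first appears in round 2.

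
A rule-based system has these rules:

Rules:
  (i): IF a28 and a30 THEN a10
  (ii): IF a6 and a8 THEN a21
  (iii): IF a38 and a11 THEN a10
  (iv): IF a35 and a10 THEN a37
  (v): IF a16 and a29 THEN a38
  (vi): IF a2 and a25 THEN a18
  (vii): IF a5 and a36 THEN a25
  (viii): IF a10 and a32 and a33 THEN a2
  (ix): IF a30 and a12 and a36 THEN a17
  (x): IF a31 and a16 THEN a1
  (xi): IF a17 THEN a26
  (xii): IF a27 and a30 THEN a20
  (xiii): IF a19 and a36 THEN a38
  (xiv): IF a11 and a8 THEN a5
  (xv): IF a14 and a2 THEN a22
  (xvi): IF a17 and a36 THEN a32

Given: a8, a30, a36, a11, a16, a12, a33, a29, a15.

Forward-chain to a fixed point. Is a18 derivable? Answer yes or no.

yes

[1] (v) [IF a16 and a29 THEN a38]; (ix) [IF a30 and a12 and a36 THEN a17]; (xiv) [IF a11 and a8 THEN a5]. ⇒ new: a38, a17, a5.
[2] (iii) [IF a38 and a11 THEN a10]; (vii) [IF a5 and a36 THEN a25]; (xi) [IF a17 THEN a26]; (xvi) [IF a17 and a36 THEN a32]. ⇒ new: a10, a25, a26, a32.
[3] (viii) [IF a10 and a32 and a33 THEN a2]. ⇒ new: a2.
[4] (vi) [IF a2 and a25 THEN a18]. ⇒ new: a18.
a18 appears in round 4, so it is derivable.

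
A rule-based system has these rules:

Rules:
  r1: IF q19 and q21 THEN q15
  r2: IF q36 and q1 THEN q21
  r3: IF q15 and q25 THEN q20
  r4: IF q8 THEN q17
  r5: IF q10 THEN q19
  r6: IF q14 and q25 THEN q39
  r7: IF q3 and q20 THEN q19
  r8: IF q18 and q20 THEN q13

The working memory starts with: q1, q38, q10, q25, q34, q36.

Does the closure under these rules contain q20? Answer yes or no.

yes

[1] r2 [IF q36 and q1 THEN q21]; r5 [IF q10 THEN q19]. ⇒ new: q21, q19.
[2] r1 [IF q19 and q21 THEN q15]. ⇒ new: q15.
[3] r3 [IF q15 and q25 THEN q20]. ⇒ new: q20.
q20 appears in round 3, so it is derivable.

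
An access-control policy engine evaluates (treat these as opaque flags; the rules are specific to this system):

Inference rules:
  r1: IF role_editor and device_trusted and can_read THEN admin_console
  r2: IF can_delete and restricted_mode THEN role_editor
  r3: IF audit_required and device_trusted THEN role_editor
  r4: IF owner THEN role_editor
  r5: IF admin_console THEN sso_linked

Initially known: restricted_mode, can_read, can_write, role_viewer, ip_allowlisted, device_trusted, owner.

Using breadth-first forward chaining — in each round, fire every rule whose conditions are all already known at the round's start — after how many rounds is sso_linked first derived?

Round 1 fires r4, giving role_editor.
Round 2 fires r1, giving admin_console.
Round 3 fires r5, giving sso_linked.
sso_linked first appears in round 3.

3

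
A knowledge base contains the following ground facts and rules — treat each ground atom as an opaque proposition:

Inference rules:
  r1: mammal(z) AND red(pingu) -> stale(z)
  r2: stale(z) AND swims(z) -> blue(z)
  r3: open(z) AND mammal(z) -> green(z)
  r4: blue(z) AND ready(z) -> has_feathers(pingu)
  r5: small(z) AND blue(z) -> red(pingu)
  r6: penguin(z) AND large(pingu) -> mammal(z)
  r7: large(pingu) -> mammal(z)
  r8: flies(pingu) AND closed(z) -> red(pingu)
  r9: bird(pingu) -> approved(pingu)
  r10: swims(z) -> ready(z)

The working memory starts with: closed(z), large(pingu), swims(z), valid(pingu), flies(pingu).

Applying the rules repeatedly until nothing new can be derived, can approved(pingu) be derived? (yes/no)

Round 1 fires r7, r8, r10, giving mammal(z), red(pingu), ready(z).
Round 2 fires r1, giving stale(z).
Round 3 fires r2, giving blue(z).
Round 4 fires r4, giving has_feathers(pingu).
Fixed point reached. approved(pingu) is concluded only by r9; r9 needs bird(pingu) (never derived).

no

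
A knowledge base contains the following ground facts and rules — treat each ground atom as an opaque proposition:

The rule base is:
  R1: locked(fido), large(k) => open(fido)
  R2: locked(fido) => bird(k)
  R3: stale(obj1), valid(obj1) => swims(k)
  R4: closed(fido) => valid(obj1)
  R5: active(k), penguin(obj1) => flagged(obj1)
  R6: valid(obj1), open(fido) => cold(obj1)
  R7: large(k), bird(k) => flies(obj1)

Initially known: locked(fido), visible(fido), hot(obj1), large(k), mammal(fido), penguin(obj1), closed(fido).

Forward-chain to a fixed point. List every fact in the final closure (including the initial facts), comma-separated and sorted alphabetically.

bird(k), closed(fido), cold(obj1), flies(obj1), hot(obj1), large(k), locked(fido), mammal(fido), open(fido), penguin(obj1), valid(obj1), visible(fido)

Round 1 fires R1, R2, R4, giving open(fido), bird(k), valid(obj1).
Round 2 fires R6, R7, giving cold(obj1), flies(obj1).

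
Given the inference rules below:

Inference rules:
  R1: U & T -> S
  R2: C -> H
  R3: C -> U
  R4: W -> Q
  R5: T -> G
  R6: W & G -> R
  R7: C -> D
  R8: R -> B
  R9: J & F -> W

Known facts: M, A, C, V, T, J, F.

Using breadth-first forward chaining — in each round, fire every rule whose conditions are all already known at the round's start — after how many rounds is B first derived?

3

[1] R2 [C -> H]; R3 [C -> U]; R5 [T -> G]; R7 [C -> D]; R9 [J & F -> W]. ⇒ new: H, U, G, D, W.
[2] R1 [U & T -> S]; R4 [W -> Q]; R6 [W & G -> R]. ⇒ new: S, Q, R.
[3] R8 [R -> B]. ⇒ new: B.
B first appears in round 3.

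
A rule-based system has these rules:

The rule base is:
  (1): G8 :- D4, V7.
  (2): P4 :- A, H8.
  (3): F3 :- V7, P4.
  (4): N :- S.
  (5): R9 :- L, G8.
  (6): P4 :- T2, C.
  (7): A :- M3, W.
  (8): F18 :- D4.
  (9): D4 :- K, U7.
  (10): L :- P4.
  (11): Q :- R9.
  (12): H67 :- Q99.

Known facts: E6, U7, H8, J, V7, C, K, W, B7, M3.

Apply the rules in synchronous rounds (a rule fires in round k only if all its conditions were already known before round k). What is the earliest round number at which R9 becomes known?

4

Round 1 — (7), (9), derive A, D4.
Round 2 — (1), (2), (8), derive G8, P4, F18.
Round 3 — (3), (10), derive F3, L.
Round 4 — (5), derive R9.
R9 first appears in round 4.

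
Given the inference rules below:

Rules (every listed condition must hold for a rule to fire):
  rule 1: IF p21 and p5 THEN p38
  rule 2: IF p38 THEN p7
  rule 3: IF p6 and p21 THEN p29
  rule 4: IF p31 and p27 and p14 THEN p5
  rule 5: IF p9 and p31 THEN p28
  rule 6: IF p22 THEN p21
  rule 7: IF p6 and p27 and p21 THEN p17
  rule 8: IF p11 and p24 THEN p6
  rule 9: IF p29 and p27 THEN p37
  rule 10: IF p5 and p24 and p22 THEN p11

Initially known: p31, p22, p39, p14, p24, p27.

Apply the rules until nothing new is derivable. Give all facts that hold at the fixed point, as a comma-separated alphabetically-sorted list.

p11, p14, p17, p21, p22, p24, p27, p29, p31, p37, p38, p39, p5, p6, p7

Round 1 fires rule 4, rule 6, giving p5, p21.
Round 2 fires rule 1, rule 10, giving p38, p11.
Round 3 fires rule 2, rule 8, giving p7, p6.
Round 4 fires rule 3, rule 7, giving p29, p17.
Round 5 fires rule 9, giving p37.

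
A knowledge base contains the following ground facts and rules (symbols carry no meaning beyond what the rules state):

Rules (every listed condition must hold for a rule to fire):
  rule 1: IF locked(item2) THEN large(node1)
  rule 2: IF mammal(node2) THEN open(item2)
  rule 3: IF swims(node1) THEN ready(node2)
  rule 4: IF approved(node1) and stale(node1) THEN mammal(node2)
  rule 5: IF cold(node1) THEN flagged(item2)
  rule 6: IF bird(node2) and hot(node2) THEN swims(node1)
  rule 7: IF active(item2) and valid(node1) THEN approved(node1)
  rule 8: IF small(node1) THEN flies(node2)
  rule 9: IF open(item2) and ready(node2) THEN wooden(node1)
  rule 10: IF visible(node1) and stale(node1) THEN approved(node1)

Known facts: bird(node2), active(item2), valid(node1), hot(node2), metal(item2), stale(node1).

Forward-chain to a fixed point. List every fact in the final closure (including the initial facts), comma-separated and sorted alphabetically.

Round 1 — rule 6, rule 7, derive swims(node1), approved(node1).
Round 2 — rule 3, rule 4, derive ready(node2), mammal(node2).
Round 3 — rule 2, derive open(item2).
Round 4 — rule 9, derive wooden(node1).

active(item2), approved(node1), bird(node2), hot(node2), mammal(node2), metal(item2), open(item2), ready(node2), stale(node1), swims(node1), valid(node1), wooden(node1)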